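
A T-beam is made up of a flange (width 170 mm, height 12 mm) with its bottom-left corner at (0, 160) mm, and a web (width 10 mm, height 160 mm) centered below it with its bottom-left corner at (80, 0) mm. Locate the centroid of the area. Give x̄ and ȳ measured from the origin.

x̄ = 85.00 mm, ȳ = 128.20 mm

Part | A | x̄ᵢ | ȳᵢ | A·x̄ᵢ | A·ȳᵢ
web | 1600.00 | 85.00 | 80.00 | 136000.00 | 128000.00
flange | 2040.00 | 85.00 | 166.00 | 173400.00 | 338640.00
Σ | 3640.00 |  |  | 309400.00 | 466640.00
x̄ = 309400.00 / 3640.00 = 85.00 mm
ȳ = 466640.00 / 3640.00 = 128.20 mm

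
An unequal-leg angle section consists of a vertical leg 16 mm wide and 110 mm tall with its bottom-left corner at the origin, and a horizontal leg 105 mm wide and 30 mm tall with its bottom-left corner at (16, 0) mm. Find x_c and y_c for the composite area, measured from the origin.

Part | A | x̄ᵢ | ȳᵢ | A·x̄ᵢ | A·ȳᵢ
vertical leg | 1760.00 | 8.00 | 55.00 | 14080.00 | 96800.00
horizontal leg | 3150.00 | 68.50 | 15.00 | 215775.00 | 47250.00
Σ | 4910.00 |  |  | 229855.00 | 144050.00
x_c = 229855.00 / 4910.00 = 46.81 mm
y_c = 144050.00 / 4910.00 = 29.34 mm

x_c = 46.81 mm, y_c = 29.34 mm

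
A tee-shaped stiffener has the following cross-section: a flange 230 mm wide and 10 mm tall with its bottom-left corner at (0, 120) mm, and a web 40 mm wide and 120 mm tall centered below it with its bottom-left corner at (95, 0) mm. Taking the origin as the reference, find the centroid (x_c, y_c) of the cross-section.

x_c = 115.00 mm, y_c = 81.06 mm

web: A = 40 × 120 = 4800.00, centroid at (115.00, 60.00).
flange: A = 230 × 10 = 2300.00, centroid at (115.00, 125.00).
ΣA = 7100.00 mm², ΣAx_c = 816500.00 mm³, ΣAy_c = 575500.00 mm³.
x_c = 816500.00/7100.00 = 115.00 mm; y_c = 575500.00/7100.00 = 81.06 mm.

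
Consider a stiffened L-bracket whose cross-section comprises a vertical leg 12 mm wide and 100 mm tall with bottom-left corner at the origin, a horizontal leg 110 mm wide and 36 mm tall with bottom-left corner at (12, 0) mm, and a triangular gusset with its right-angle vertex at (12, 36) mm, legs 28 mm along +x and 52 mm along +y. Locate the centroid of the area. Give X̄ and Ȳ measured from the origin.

X̄ = 48.92 mm, Ȳ = 28.89 mm

vertical leg: A = 12 × 100 = 1200.00, centroid at (6.00, 50.00).
horizontal leg: A = 110 × 36 = 3960.00, centroid at (67.00, 18.00).
gusset: A = ½·28·52 = 728.00, centroid at (21.33, 53.33).
ΣA = 5888.00 mm², ΣAX̄ = 288050.67 mm³, ΣAȲ = 170106.67 mm³.
X̄ = 288050.67/5888.00 = 48.92 mm; Ȳ = 170106.67/5888.00 = 28.89 mm.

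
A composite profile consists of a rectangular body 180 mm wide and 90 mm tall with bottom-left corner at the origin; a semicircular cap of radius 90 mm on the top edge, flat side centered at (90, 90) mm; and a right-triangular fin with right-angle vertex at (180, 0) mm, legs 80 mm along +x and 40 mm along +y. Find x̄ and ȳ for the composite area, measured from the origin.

x̄ = 96.12 mm, ȳ = 78.02 mm

rectangular body: A = 180 × 90 = 16200.00, centroid at (90.00, 45.00).
semicircular top: A = ½π·90² = 12723.45, centroid at (90.00, 128.20).
triangular fin: A = ½·80·40 = 1600.00, centroid at (206.67, 13.33).
ΣA = 30523.45 mm²
ΣAx̄ = (16200.00)(90.00) + (12723.45)(90.00) + (1600.00)(206.67) = 2933777.19 mm³
ΣAȳ = (16200.00)(45.00) + (12723.45)(128.20) + (1600.00)(13.33) = 2381443.86 mm³
x̄ = 2933777.19 / 30523.45 = 96.12 mm
ȳ = 2381443.86 / 30523.45 = 78.02 mm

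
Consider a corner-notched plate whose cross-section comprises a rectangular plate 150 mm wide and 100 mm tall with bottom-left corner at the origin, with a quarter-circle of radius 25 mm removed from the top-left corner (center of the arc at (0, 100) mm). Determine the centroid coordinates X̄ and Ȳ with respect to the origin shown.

X̄ = 77.18 mm, Ȳ = 48.67 mm

plate: A = 150 × 100 = 15000.00, centroid at (75.00, 50.00).
removed quarter-circle: A = −¼π·25² = -490.87, centroid at (10.61, 89.39).
ΣA = 14509.13 mm²
ΣAX̄ = (15000.00)(75.00) + (-490.87)(10.61) = 1119791.67 mm³
ΣAȲ = (15000.00)(50.00) + (-490.87)(89.39) = 706120.95 mm³
X̄ = 1119791.67 / 14509.13 = 77.18 mm
Ȳ = 706120.95 / 14509.13 = 48.67 mm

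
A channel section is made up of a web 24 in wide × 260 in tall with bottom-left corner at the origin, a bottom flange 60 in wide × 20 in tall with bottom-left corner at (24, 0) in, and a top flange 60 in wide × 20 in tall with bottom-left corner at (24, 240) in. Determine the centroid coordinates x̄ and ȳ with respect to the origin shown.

web: A = 24 × 260 = 6240.00, centroid at (12.00, 130.00).
bottom flange: A = 60 × 20 = 1200.00, centroid at (54.00, 10.00).
top flange: A = 60 × 20 = 1200.00, centroid at (54.00, 250.00).
ΣA = 8640.00 in², ΣAx̄ = 204480.00 in³, ΣAȳ = 1123200.00 in³.
x̄ = 204480.00/8640.00 = 23.67 in; ȳ = 1123200.00/8640.00 = 130.00 in.

x̄ = 23.67 in, ȳ = 130.00 in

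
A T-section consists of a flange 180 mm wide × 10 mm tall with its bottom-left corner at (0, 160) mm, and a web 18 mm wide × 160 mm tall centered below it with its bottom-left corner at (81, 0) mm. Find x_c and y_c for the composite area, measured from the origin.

x_c = 90.00 mm, y_c = 112.69 mm

Part | A | x̄ᵢ | ȳᵢ | A·x̄ᵢ | A·ȳᵢ
web | 2880.00 | 90.00 | 80.00 | 259200.00 | 230400.00
flange | 1800.00 | 90.00 | 165.00 | 162000.00 | 297000.00
Σ | 4680.00 |  |  | 421200.00 | 527400.00
x_c = 421200.00 / 4680.00 = 90.00 mm
y_c = 527400.00 / 4680.00 = 112.69 mm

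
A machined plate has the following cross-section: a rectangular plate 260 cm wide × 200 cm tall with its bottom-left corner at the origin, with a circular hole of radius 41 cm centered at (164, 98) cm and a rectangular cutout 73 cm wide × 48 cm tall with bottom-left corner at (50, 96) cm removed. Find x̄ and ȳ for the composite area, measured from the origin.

x̄ = 129.37 cm, ȳ = 98.62 cm

Part | A | x̄ᵢ | ȳᵢ | A·x̄ᵢ | A·ȳᵢ
plate | 52000.00 | 130.00 | 100.00 | 6760000.00 | 5200000.00
hole 1 | -5281.02 | 164.00 | 98.00 | -866086.83 | -517539.69
hole 2 | -3504.00 | 86.50 | 120.00 | -303096.00 | -420480.00
Σ | 43214.98 |  |  | 5590817.17 | 4261980.31
x̄ = 5590817.17 / 43214.98 = 129.37 cm
ȳ = 4261980.31 / 43214.98 = 98.62 cm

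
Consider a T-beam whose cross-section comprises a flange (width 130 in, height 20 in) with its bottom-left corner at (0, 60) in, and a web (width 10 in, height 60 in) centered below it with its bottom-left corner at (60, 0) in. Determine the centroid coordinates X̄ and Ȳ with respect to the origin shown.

web: A = 10 × 60 = 600.00, centroid at (65.00, 30.00).
flange: A = 130 × 20 = 2600.00, centroid at (65.00, 70.00).
ΣA = 3200.00 in²
ΣAX̄ = (600.00)(65.00) + (2600.00)(65.00) = 208000.00 in³
ΣAȲ = (600.00)(30.00) + (2600.00)(70.00) = 200000.00 in³
X̄ = 208000.00 / 3200.00 = 65.00 in
Ȳ = 200000.00 / 3200.00 = 62.50 in

X̄ = 65.00 in, Ȳ = 62.50 in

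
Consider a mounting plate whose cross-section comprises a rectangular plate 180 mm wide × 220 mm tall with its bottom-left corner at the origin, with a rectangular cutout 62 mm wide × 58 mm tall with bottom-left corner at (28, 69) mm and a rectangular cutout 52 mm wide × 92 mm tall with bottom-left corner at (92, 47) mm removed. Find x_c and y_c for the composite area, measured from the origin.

Part | A | x̄ᵢ | ȳᵢ | A·x̄ᵢ | A·ȳᵢ
plate | 39600.00 | 90.00 | 110.00 | 3564000.00 | 4356000.00
hole 1 | -3596.00 | 59.00 | 98.00 | -212164.00 | -352408.00
hole 2 | -4784.00 | 118.00 | 93.00 | -564512.00 | -444912.00
Σ | 31220.00 |  |  | 2787324.00 | 3558680.00
x_c = 2787324.00 / 31220.00 = 89.28 mm
y_c = 3558680.00 / 31220.00 = 113.99 mm

x_c = 89.28 mm, y_c = 113.99 mm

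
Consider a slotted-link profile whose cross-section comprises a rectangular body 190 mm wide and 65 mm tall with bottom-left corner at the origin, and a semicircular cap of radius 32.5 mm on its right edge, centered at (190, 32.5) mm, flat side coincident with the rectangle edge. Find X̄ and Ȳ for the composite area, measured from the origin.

Part | A | x̄ᵢ | ȳᵢ | A·x̄ᵢ | A·ȳᵢ
rectangular body | 12350.00 | 95.00 | 32.50 | 1173250.00 | 401375.00
semicircular end | 1659.15 | 203.79 | 32.50 | 338124.60 | 53922.49
Σ | 14009.15 |  |  | 1511374.60 | 455297.49
X̄ = 1511374.60 / 14009.15 = 107.88 mm
Ȳ = 455297.49 / 14009.15 = 32.50 mm

X̄ = 107.88 mm, Ȳ = 32.50 mm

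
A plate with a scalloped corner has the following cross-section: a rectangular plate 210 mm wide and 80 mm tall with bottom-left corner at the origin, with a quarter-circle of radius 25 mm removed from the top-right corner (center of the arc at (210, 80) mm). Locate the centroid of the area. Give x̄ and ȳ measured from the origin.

Part | A | x̄ᵢ | ȳᵢ | A·x̄ᵢ | A·ȳᵢ
plate | 16800.00 | 105.00 | 40.00 | 1764000.00 | 672000.00
removed quarter-circle | -490.87 | 199.39 | 69.39 | -97875.18 | -34061.57
Σ | 16309.13 |  |  | 1666124.82 | 637938.43
x̄ = 1666124.82 / 16309.13 = 102.16 mm
ȳ = 637938.43 / 16309.13 = 39.12 mm

x̄ = 102.16 mm, ȳ = 39.12 mm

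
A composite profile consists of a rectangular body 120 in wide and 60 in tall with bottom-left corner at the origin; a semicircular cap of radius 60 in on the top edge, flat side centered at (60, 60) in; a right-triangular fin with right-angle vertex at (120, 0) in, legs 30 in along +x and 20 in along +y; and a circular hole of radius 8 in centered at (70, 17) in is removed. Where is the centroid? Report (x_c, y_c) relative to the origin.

x_c = 61.47 in, y_c = 53.87 in

Part | A | x̄ᵢ | ȳᵢ | A·x̄ᵢ | A·ȳᵢ
rectangular body | 7200.00 | 60.00 | 30.00 | 432000.00 | 216000.00
semicircular top | 5654.87 | 60.00 | 85.46 | 339292.01 | 483292.01
triangular fin | 300.00 | 130.00 | 6.67 | 39000.00 | 2000.00
hole | -201.06 | 70.00 | 17.00 | -14074.34 | -3418.05
Σ | 12953.80 |  |  | 796217.67 | 697873.95
x_c = 796217.67 / 12953.80 = 61.47 in
y_c = 697873.95 / 12953.80 = 53.87 in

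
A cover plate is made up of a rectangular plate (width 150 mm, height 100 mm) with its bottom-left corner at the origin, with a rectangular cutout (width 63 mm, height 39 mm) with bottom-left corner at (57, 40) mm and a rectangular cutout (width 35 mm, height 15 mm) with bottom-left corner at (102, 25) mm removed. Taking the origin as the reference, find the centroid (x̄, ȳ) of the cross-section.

x̄ = 70.30 mm, ȳ = 48.82 mm

Part | A | x̄ᵢ | ȳᵢ | A·x̄ᵢ | A·ȳᵢ
plate | 15000.00 | 75.00 | 50.00 | 1125000.00 | 750000.00
hole 1 | -2457.00 | 88.50 | 59.50 | -217444.50 | -146191.50
hole 2 | -525.00 | 119.50 | 32.50 | -62737.50 | -17062.50
Σ | 12018.00 |  |  | 844818.00 | 586746.00
x̄ = 844818.00 / 12018.00 = 70.30 mm
ȳ = 586746.00 / 12018.00 = 48.82 mm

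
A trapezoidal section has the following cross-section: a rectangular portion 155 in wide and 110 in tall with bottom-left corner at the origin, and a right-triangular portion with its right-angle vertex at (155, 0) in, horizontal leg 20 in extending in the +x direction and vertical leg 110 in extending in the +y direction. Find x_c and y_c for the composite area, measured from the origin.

Part | A | x̄ᵢ | ȳᵢ | A·x̄ᵢ | A·ȳᵢ
rectangular portion | 17050.00 | 77.50 | 55.00 | 1321375.00 | 937750.00
triangular portion | 1100.00 | 161.67 | 36.67 | 177833.33 | 40333.33
Σ | 18150.00 |  |  | 1499208.33 | 978083.33
x_c = 1499208.33 / 18150.00 = 82.60 in
y_c = 978083.33 / 18150.00 = 53.89 in

x_c = 82.60 in, y_c = 53.89 in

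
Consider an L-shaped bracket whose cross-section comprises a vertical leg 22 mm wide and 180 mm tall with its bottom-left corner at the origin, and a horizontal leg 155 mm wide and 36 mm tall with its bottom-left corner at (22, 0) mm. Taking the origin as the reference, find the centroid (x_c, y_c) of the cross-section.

x_c = 62.76 mm, y_c = 47.89 mm

Part | A | x̄ᵢ | ȳᵢ | A·x̄ᵢ | A·ȳᵢ
vertical leg | 3960.00 | 11.00 | 90.00 | 43560.00 | 356400.00
horizontal leg | 5580.00 | 99.50 | 18.00 | 555210.00 | 100440.00
Σ | 9540.00 |  |  | 598770.00 | 456840.00
x_c = 598770.00 / 9540.00 = 62.76 mm
y_c = 456840.00 / 9540.00 = 47.89 mm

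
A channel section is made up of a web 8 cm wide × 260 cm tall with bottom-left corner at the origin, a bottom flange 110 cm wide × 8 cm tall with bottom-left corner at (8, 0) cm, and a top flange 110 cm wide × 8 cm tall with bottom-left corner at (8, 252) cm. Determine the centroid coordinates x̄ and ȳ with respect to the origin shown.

x̄ = 31.04 cm, ȳ = 130.00 cm

web: A = 8 × 260 = 2080.00, centroid at (4.00, 130.00).
bottom flange: A = 110 × 8 = 880.00, centroid at (63.00, 4.00).
top flange: A = 110 × 8 = 880.00, centroid at (63.00, 256.00).
ΣA = 3840.00 cm², ΣAx̄ = 119200.00 cm³, ΣAȳ = 499200.00 cm³.
x̄ = 119200.00/3840.00 = 31.04 cm; ȳ = 499200.00/3840.00 = 130.00 cm.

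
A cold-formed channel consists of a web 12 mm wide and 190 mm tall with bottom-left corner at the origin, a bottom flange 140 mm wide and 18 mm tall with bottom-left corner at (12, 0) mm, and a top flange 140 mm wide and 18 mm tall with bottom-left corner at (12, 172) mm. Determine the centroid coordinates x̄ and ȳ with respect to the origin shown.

web: A = 12 × 190 = 2280.00, centroid at (6.00, 95.00).
bottom flange: A = 140 × 18 = 2520.00, centroid at (82.00, 9.00).
top flange: A = 140 × 18 = 2520.00, centroid at (82.00, 181.00).
ΣA = 7320.00 mm²
ΣAx̄ = (2280.00)(6.00) + (2520.00)(82.00) + (2520.00)(82.00) = 426960.00 mm³
ΣAȳ = (2280.00)(95.00) + (2520.00)(9.00) + (2520.00)(181.00) = 695400.00 mm³
x̄ = 426960.00 / 7320.00 = 58.33 mm
ȳ = 695400.00 / 7320.00 = 95.00 mm

x̄ = 58.33 mm, ȳ = 95.00 mm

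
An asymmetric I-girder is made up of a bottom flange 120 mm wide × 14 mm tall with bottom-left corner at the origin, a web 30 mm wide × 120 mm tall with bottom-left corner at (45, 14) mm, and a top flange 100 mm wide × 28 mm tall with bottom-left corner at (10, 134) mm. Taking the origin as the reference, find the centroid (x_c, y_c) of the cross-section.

x_c = 60.00 mm, y_c = 85.71 mm

Part | A | x̄ᵢ | ȳᵢ | A·x̄ᵢ | A·ȳᵢ
bottom flange | 1680.00 | 60.00 | 7.00 | 100800.00 | 11760.00
web | 3600.00 | 60.00 | 74.00 | 216000.00 | 266400.00
top flange | 2800.00 | 60.00 | 148.00 | 168000.00 | 414400.00
Σ | 8080.00 |  |  | 484800.00 | 692560.00
x_c = 484800.00 / 8080.00 = 60.00 mm
y_c = 692560.00 / 8080.00 = 85.71 mm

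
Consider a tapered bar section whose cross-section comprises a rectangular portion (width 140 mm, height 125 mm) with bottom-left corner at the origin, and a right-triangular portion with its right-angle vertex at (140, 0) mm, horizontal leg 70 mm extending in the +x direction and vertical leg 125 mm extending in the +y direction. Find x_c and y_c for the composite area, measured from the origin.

Part | A | x̄ᵢ | ȳᵢ | A·x̄ᵢ | A·ȳᵢ
rectangular portion | 17500.00 | 70.00 | 62.50 | 1225000.00 | 1093750.00
triangular portion | 4375.00 | 163.33 | 41.67 | 714583.33 | 182291.67
Σ | 21875.00 |  |  | 1939583.33 | 1276041.67
x_c = 1939583.33 / 21875.00 = 88.67 mm
y_c = 1276041.67 / 21875.00 = 58.33 mm

x_c = 88.67 mm, y_c = 58.33 mm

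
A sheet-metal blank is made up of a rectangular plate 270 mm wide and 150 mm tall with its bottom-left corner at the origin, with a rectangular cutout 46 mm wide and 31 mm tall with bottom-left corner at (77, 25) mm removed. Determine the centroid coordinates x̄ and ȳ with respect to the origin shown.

plate: A = 270 × 150 = 40500.00, centroid at (135.00, 75.00).
hole: A = −(46 × 31) = -1426.00, centroid at (100.00, 40.50).
ΣA = 39074.00 mm²
ΣAx̄ = (40500.00)(135.00) + (-1426.00)(100.00) = 5324900.00 mm³
ΣAȳ = (40500.00)(75.00) + (-1426.00)(40.50) = 2979747.00 mm³
x̄ = 5324900.00 / 39074.00 = 136.28 mm
ȳ = 2979747.00 / 39074.00 = 76.26 mm

x̄ = 136.28 mm, ȳ = 76.26 mm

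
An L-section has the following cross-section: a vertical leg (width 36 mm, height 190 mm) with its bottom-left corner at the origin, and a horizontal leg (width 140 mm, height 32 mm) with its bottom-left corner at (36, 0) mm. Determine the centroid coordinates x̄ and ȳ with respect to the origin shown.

Part | A | x̄ᵢ | ȳᵢ | A·x̄ᵢ | A·ȳᵢ
vertical leg | 6840.00 | 18.00 | 95.00 | 123120.00 | 649800.00
horizontal leg | 4480.00 | 106.00 | 16.00 | 474880.00 | 71680.00
Σ | 11320.00 |  |  | 598000.00 | 721480.00
x̄ = 598000.00 / 11320.00 = 52.83 mm
ȳ = 721480.00 / 11320.00 = 63.73 mm

x̄ = 52.83 mm, ȳ = 63.73 mm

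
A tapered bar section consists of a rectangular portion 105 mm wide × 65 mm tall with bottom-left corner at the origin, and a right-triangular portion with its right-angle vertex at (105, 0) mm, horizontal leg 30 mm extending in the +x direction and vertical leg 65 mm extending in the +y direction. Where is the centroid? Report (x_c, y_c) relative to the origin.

x_c = 60.31 mm, y_c = 31.15 mm

rectangular portion: A = 105 × 65 = 6825.00, centroid at (52.50, 32.50).
triangular portion: A = ½·30·65 = 975.00, centroid at (115.00, 21.67).
ΣA = 7800.00 mm², ΣAx_c = 470437.50 mm³, ΣAy_c = 242937.50 mm³.
x_c = 470437.50/7800.00 = 60.31 mm; y_c = 242937.50/7800.00 = 31.15 mm.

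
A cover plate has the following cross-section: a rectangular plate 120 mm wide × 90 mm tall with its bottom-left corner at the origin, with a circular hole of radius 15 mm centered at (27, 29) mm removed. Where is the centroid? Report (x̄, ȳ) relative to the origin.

x̄ = 62.31 mm, ȳ = 46.12 mm

plate: A = 120 × 90 = 10800.00, centroid at (60.00, 45.00).
hole: A = −π·15² = -706.86, centroid at (27.00, 29.00).
ΣA = 10093.14 mm², ΣAx̄ = 628914.82 mm³, ΣAȳ = 465501.11 mm³.
x̄ = 628914.82/10093.14 = 62.31 mm; ȳ = 465501.11/10093.14 = 46.12 mm.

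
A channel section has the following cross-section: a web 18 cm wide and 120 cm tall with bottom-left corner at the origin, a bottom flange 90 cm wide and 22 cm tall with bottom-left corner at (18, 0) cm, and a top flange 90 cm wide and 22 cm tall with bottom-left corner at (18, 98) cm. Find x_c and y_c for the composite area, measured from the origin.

Part | A | x̄ᵢ | ȳᵢ | A·x̄ᵢ | A·ȳᵢ
web | 2160.00 | 9.00 | 60.00 | 19440.00 | 129600.00
bottom flange | 1980.00 | 63.00 | 11.00 | 124740.00 | 21780.00
top flange | 1980.00 | 63.00 | 109.00 | 124740.00 | 215820.00
Σ | 6120.00 |  |  | 268920.00 | 367200.00
x_c = 268920.00 / 6120.00 = 43.94 cm
y_c = 367200.00 / 6120.00 = 60.00 cm

x_c = 43.94 cm, y_c = 60.00 cm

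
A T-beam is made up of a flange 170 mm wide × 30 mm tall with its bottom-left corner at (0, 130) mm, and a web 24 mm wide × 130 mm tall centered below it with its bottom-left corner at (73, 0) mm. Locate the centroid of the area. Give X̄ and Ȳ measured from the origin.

X̄ = 85.00 mm, Ȳ = 114.64 mm

Part | A | x̄ᵢ | ȳᵢ | A·x̄ᵢ | A·ȳᵢ
web | 3120.00 | 85.00 | 65.00 | 265200.00 | 202800.00
flange | 5100.00 | 85.00 | 145.00 | 433500.00 | 739500.00
Σ | 8220.00 |  |  | 698700.00 | 942300.00
X̄ = 698700.00 / 8220.00 = 85.00 mm
Ȳ = 942300.00 / 8220.00 = 114.64 mm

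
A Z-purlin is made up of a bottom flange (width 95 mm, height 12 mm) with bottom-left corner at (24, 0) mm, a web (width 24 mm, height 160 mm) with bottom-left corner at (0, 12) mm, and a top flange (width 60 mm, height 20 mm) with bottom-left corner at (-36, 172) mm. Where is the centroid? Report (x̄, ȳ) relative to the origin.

x̄ = 19.48 mm, ȳ = 93.61 mm

bottom flange: A = 95 × 12 = 1140.00, centroid at (71.50, 6.00).
web: A = 24 × 160 = 3840.00, centroid at (12.00, 92.00).
top flange: A = 60 × 20 = 1200.00, centroid at (-6.00, 182.00).
ΣA = 6180.00 mm², ΣAx̄ = 120390.00 mm³, ΣAȳ = 578520.00 mm³.
x̄ = 120390.00/6180.00 = 19.48 mm; ȳ = 578520.00/6180.00 = 93.61 mm.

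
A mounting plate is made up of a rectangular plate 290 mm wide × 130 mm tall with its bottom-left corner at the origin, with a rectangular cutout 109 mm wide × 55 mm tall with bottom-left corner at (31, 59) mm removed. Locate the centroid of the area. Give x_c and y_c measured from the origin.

Part | A | x̄ᵢ | ȳᵢ | A·x̄ᵢ | A·ȳᵢ
plate | 37700.00 | 145.00 | 65.00 | 5466500.00 | 2450500.00
hole | -5995.00 | 85.50 | 86.50 | -512572.50 | -518567.50
Σ | 31705.00 |  |  | 4953927.50 | 1931932.50
x_c = 4953927.50 / 31705.00 = 156.25 mm
y_c = 1931932.50 / 31705.00 = 60.93 mm

x_c = 156.25 mm, y_c = 60.93 mm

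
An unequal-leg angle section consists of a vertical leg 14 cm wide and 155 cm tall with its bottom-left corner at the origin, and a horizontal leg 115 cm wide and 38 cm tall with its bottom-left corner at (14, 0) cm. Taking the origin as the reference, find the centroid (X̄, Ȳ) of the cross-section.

vertical leg: A = 14 × 155 = 2170.00, centroid at (7.00, 77.50).
horizontal leg: A = 115 × 38 = 4370.00, centroid at (71.50, 19.00).
ΣA = 6540.00 cm²
ΣAX̄ = (2170.00)(7.00) + (4370.00)(71.50) = 327645.00 cm³
ΣAȲ = (2170.00)(77.50) + (4370.00)(19.00) = 251205.00 cm³
X̄ = 327645.00 / 6540.00 = 50.10 cm
Ȳ = 251205.00 / 6540.00 = 38.41 cm

X̄ = 50.10 cm, Ȳ = 38.41 cm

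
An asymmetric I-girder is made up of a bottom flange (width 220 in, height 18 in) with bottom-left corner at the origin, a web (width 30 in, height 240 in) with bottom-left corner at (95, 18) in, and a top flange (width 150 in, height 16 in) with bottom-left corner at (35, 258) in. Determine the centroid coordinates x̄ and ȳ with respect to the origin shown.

x̄ = 110.00 in, ȳ = 122.98 in

bottom flange: A = 220 × 18 = 3960.00, centroid at (110.00, 9.00).
web: A = 30 × 240 = 7200.00, centroid at (110.00, 138.00).
top flange: A = 150 × 16 = 2400.00, centroid at (110.00, 266.00).
ΣA = 13560.00 in²
ΣAx̄ = (3960.00)(110.00) + (7200.00)(110.00) + (2400.00)(110.00) = 1491600.00 in³
ΣAȳ = (3960.00)(9.00) + (7200.00)(138.00) + (2400.00)(266.00) = 1667640.00 in³
x̄ = 1491600.00 / 13560.00 = 110.00 in
ȳ = 1667640.00 / 13560.00 = 122.98 in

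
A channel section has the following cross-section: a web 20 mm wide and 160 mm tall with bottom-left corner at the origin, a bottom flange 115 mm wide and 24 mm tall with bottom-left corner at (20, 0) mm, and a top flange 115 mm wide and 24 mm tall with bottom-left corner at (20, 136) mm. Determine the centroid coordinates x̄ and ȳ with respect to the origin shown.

web: A = 20 × 160 = 3200.00, centroid at (10.00, 80.00).
bottom flange: A = 115 × 24 = 2760.00, centroid at (77.50, 12.00).
top flange: A = 115 × 24 = 2760.00, centroid at (77.50, 148.00).
ΣA = 8720.00 mm², ΣAx̄ = 459800.00 mm³, ΣAȳ = 697600.00 mm³.
x̄ = 459800.00/8720.00 = 52.73 mm; ȳ = 697600.00/8720.00 = 80.00 mm.

x̄ = 52.73 mm, ȳ = 80.00 mm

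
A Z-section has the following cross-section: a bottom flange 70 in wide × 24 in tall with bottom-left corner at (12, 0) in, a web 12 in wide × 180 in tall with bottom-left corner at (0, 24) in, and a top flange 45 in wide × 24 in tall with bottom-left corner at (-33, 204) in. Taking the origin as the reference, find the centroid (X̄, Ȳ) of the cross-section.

Part | A | x̄ᵢ | ȳᵢ | A·x̄ᵢ | A·ȳᵢ
bottom flange | 1680.00 | 47.00 | 12.00 | 78960.00 | 20160.00
web | 2160.00 | 6.00 | 114.00 | 12960.00 | 246240.00
top flange | 1080.00 | -10.50 | 216.00 | -11340.00 | 233280.00
Σ | 4920.00 |  |  | 80580.00 | 499680.00
X̄ = 80580.00 / 4920.00 = 16.38 in
Ȳ = 499680.00 / 4920.00 = 101.56 in

X̄ = 16.38 in, Ȳ = 101.56 in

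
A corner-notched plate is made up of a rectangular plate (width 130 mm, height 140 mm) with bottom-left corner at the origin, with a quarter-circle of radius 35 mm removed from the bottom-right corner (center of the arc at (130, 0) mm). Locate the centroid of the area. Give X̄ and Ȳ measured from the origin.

plate: A = 130 × 140 = 18200.00, centroid at (65.00, 70.00).
removed quarter-circle: A = −¼π·35² = -962.11, centroid at (115.15, 14.85).
ΣA = 17237.89 mm²
ΣAX̄ = (18200.00)(65.00) + (-962.11)(115.15) = 1072217.01 mm³
ΣAȲ = (18200.00)(70.00) + (-962.11)(14.85) = 1259708.33 mm³
X̄ = 1072217.01 / 17237.89 = 62.20 mm
Ȳ = 1259708.33 / 17237.89 = 73.08 mm

X̄ = 62.20 mm, Ȳ = 73.08 mm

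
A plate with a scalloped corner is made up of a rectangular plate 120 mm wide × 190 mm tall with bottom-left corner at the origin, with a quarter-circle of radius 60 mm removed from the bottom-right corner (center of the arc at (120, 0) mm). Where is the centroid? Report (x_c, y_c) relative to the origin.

x_c = 55.11 mm, y_c = 104.84 mm

plate: A = 120 × 190 = 22800.00, centroid at (60.00, 95.00).
removed quarter-circle: A = −¼π·60² = -2827.43, centroid at (94.54, 25.46).
ΣA = 19972.57 mm²
ΣAx_c = (22800.00)(60.00) + (-2827.43)(94.54) = 1100707.99 mm³
ΣAy_c = (22800.00)(95.00) + (-2827.43)(25.46) = 2094000.00 mm³
x_c = 1100707.99 / 19972.57 = 55.11 mm
y_c = 2094000.00 / 19972.57 = 104.84 mm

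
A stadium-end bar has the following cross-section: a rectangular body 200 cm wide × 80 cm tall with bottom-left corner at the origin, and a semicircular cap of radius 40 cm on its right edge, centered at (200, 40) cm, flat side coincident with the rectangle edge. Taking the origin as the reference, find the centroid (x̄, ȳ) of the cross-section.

x̄ = 115.88 cm, ȳ = 40.00 cm

rectangular body: A = 200 × 80 = 16000.00, centroid at (100.00, 40.00).
semicircular end: A = ½π·40² = 2513.27, centroid at (216.98, 40.00).
ΣA = 18513.27 cm², ΣAx̄ = 2145321.49 cm³, ΣAȳ = 740530.96 cm³.
x̄ = 2145321.49/18513.27 = 115.88 cm; ȳ = 740530.96/18513.27 = 40.00 cm.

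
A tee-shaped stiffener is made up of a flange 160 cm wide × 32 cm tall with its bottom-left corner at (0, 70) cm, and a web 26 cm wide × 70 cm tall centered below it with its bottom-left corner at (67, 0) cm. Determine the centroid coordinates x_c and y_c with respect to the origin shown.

web: A = 26 × 70 = 1820.00, centroid at (80.00, 35.00).
flange: A = 160 × 32 = 5120.00, centroid at (80.00, 86.00).
ΣA = 6940.00 cm², ΣAx_c = 555200.00 cm³, ΣAy_c = 504020.00 cm³.
x_c = 555200.00/6940.00 = 80.00 cm; y_c = 504020.00/6940.00 = 72.63 cm.

x_c = 80.00 cm, y_c = 72.63 cm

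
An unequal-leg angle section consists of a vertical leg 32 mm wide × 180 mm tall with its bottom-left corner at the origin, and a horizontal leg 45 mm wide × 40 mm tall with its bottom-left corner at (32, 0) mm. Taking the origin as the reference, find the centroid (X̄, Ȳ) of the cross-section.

X̄ = 25.17 mm, Ȳ = 73.33 mm

vertical leg: A = 32 × 180 = 5760.00, centroid at (16.00, 90.00).
horizontal leg: A = 45 × 40 = 1800.00, centroid at (54.50, 20.00).
ΣA = 7560.00 mm²
ΣAX̄ = (5760.00)(16.00) + (1800.00)(54.50) = 190260.00 mm³
ΣAȲ = (5760.00)(90.00) + (1800.00)(20.00) = 554400.00 mm³
X̄ = 190260.00 / 7560.00 = 25.17 mm
Ȳ = 554400.00 / 7560.00 = 73.33 mm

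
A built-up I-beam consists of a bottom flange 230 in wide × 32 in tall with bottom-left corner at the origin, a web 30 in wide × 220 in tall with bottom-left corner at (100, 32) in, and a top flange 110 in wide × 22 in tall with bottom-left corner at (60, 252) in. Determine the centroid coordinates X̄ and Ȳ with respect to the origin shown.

X̄ = 115.00 in, Ȳ = 103.26 in

Part | A | x̄ᵢ | ȳᵢ | A·x̄ᵢ | A·ȳᵢ
bottom flange | 7360.00 | 115.00 | 16.00 | 846400.00 | 117760.00
web | 6600.00 | 115.00 | 142.00 | 759000.00 | 937200.00
top flange | 2420.00 | 115.00 | 263.00 | 278300.00 | 636460.00
Σ | 16380.00 |  |  | 1883700.00 | 1691420.00
X̄ = 1883700.00 / 16380.00 = 115.00 in
Ȳ = 1691420.00 / 16380.00 = 103.26 in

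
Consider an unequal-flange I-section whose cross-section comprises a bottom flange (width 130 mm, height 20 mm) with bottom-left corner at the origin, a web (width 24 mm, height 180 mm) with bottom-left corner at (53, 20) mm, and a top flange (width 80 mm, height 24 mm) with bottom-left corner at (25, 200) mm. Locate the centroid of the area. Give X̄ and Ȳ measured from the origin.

bottom flange: A = 130 × 20 = 2600.00, centroid at (65.00, 10.00).
web: A = 24 × 180 = 4320.00, centroid at (65.00, 110.00).
top flange: A = 80 × 24 = 1920.00, centroid at (65.00, 212.00).
ΣA = 8840.00 mm²
ΣAX̄ = (2600.00)(65.00) + (4320.00)(65.00) + (1920.00)(65.00) = 574600.00 mm³
ΣAȲ = (2600.00)(10.00) + (4320.00)(110.00) + (1920.00)(212.00) = 908240.00 mm³
X̄ = 574600.00 / 8840.00 = 65.00 mm
Ȳ = 908240.00 / 8840.00 = 102.74 mm

X̄ = 65.00 mm, Ȳ = 102.74 mm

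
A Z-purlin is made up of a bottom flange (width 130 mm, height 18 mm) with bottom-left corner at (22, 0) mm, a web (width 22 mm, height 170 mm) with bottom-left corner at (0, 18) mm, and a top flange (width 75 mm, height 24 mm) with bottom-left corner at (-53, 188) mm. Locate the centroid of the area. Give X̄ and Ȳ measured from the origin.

Part | A | x̄ᵢ | ȳᵢ | A·x̄ᵢ | A·ȳᵢ
bottom flange | 2340.00 | 87.00 | 9.00 | 203580.00 | 21060.00
web | 3740.00 | 11.00 | 103.00 | 41140.00 | 385220.00
top flange | 1800.00 | -15.50 | 200.00 | -27900.00 | 360000.00
Σ | 7880.00 |  |  | 216820.00 | 766280.00
X̄ = 216820.00 / 7880.00 = 27.52 mm
Ȳ = 766280.00 / 7880.00 = 97.24 mm

X̄ = 27.52 mm, Ȳ = 97.24 mm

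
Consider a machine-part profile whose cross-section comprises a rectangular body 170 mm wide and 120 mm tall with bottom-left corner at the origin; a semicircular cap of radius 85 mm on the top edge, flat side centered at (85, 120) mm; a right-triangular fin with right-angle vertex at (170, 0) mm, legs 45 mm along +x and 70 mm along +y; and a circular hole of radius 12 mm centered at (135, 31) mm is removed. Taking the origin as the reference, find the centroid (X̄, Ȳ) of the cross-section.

X̄ = 89.10 mm, Ȳ = 91.81 mm

rectangular body: A = 170 × 120 = 20400.00, centroid at (85.00, 60.00).
semicircular top: A = ½π·85² = 11349.00, centroid at (85.00, 156.08).
triangular fin: A = ½·45·70 = 1575.00, centroid at (185.00, 23.33).
hole: A = −π·12² = -452.39, centroid at (135.00, 31.00).
ΣA = 32871.61 mm², ΣAX̄ = 2928967.73 mm³, ΣAȲ = 3018023.01 mm³.
X̄ = 2928967.73/32871.61 = 89.10 mm; Ȳ = 3018023.01/32871.61 = 91.81 mm.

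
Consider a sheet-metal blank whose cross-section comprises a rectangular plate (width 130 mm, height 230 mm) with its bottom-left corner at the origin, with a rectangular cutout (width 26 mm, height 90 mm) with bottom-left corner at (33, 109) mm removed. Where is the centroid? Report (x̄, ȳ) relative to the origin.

plate: A = 130 × 230 = 29900.00, centroid at (65.00, 115.00).
hole: A = −(26 × 90) = -2340.00, centroid at (46.00, 154.00).
ΣA = 27560.00 mm²
ΣAx̄ = (29900.00)(65.00) + (-2340.00)(46.00) = 1835860.00 mm³
ΣAȳ = (29900.00)(115.00) + (-2340.00)(154.00) = 3078140.00 mm³
x̄ = 1835860.00 / 27560.00 = 66.61 mm
ȳ = 3078140.00 / 27560.00 = 111.69 mm

x̄ = 66.61 mm, ȳ = 111.69 mm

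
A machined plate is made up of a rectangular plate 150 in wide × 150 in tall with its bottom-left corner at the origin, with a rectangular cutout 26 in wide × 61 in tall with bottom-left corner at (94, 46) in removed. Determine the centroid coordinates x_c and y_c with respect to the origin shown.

plate: A = 150 × 150 = 22500.00, centroid at (75.00, 75.00).
hole: A = −(26 × 61) = -1586.00, centroid at (107.00, 76.50).
ΣA = 20914.00 in²
ΣAx_c = (22500.00)(75.00) + (-1586.00)(107.00) = 1517798.00 in³
ΣAy_c = (22500.00)(75.00) + (-1586.00)(76.50) = 1566171.00 in³
x_c = 1517798.00 / 20914.00 = 72.57 in
y_c = 1566171.00 / 20914.00 = 74.89 in

x_c = 72.57 in, y_c = 74.89 in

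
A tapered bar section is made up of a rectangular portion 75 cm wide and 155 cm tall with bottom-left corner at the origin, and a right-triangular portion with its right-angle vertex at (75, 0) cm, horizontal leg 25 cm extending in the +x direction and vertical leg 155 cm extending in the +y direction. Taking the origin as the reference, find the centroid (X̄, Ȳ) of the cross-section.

X̄ = 44.05 cm, Ȳ = 73.81 cm

rectangular portion: A = 75 × 155 = 11625.00, centroid at (37.50, 77.50).
triangular portion: A = ½·25·155 = 1937.50, centroid at (83.33, 51.67).
ΣA = 13562.50 cm², ΣAX̄ = 597395.83 cm³, ΣAȲ = 1001041.67 cm³.
X̄ = 597395.83/13562.50 = 44.05 cm; Ȳ = 1001041.67/13562.50 = 73.81 cm.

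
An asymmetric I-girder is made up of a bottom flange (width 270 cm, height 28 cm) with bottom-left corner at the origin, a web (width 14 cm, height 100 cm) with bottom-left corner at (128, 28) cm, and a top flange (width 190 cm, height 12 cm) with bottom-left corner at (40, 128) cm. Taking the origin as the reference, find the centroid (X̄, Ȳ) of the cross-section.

Part | A | x̄ᵢ | ȳᵢ | A·x̄ᵢ | A·ȳᵢ
bottom flange | 7560.00 | 135.00 | 14.00 | 1020600.00 | 105840.00
web | 1400.00 | 135.00 | 78.00 | 189000.00 | 109200.00
top flange | 2280.00 | 135.00 | 134.00 | 307800.00 | 305520.00
Σ | 11240.00 |  |  | 1517400.00 | 520560.00
X̄ = 1517400.00 / 11240.00 = 135.00 cm
Ȳ = 520560.00 / 11240.00 = 46.31 cm

X̄ = 135.00 cm, Ȳ = 46.31 cm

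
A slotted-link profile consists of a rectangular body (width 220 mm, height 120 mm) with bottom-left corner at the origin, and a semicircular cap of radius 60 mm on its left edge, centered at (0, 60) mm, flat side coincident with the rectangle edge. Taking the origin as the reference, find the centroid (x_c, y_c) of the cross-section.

rectangular body: A = 220 × 120 = 26400.00, centroid at (110.00, 60.00).
semicircular end: A = ½π·60² = 5654.87, centroid at (-25.46, 60.00).
ΣA = 32054.87 mm²
ΣAx_c = (26400.00)(110.00) + (5654.87)(-25.46) = 2760000.00 mm³
ΣAy_c = (26400.00)(60.00) + (5654.87)(60.00) = 1923292.01 mm³
x_c = 2760000.00 / 32054.87 = 86.10 mm
y_c = 1923292.01 / 32054.87 = 60.00 mm

x_c = 86.10 mm, y_c = 60.00 mm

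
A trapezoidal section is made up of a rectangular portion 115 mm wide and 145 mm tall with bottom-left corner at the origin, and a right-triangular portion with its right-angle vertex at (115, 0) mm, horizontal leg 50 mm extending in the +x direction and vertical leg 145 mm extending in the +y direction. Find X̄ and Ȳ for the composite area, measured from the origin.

rectangular portion: A = 115 × 145 = 16675.00, centroid at (57.50, 72.50).
triangular portion: A = ½·50·145 = 3625.00, centroid at (131.67, 48.33).
ΣA = 20300.00 mm², ΣAX̄ = 1436104.17 mm³, ΣAȲ = 1384145.83 mm³.
X̄ = 1436104.17/20300.00 = 70.74 mm; Ȳ = 1384145.83/20300.00 = 68.18 mm.

X̄ = 70.74 mm, Ȳ = 68.18 mm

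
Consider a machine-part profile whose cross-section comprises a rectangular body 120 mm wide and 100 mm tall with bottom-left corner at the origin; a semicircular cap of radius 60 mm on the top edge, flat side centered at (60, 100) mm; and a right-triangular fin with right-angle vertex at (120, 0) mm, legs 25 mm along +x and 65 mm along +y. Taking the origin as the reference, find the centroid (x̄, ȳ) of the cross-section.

x̄ = 63.01 mm, ȳ = 71.86 mm

rectangular body: A = 120 × 100 = 12000.00, centroid at (60.00, 50.00).
semicircular top: A = ½π·60² = 5654.87, centroid at (60.00, 125.46).
triangular fin: A = ½·25·65 = 812.50, centroid at (128.33, 21.67).
ΣA = 18467.37 mm²
ΣAx̄ = (12000.00)(60.00) + (5654.87)(60.00) + (812.50)(128.33) = 1163562.84 mm³
ΣAȳ = (12000.00)(50.00) + (5654.87)(125.46) + (812.50)(21.67) = 1327090.84 mm³
x̄ = 1163562.84 / 18467.37 = 63.01 mm
ȳ = 1327090.84 / 18467.37 = 71.86 mm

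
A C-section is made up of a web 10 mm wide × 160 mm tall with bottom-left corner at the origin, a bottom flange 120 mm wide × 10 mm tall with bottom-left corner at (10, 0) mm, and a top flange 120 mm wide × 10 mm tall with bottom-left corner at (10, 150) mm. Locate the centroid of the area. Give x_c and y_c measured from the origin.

Part | A | x̄ᵢ | ȳᵢ | A·x̄ᵢ | A·ȳᵢ
web | 1600.00 | 5.00 | 80.00 | 8000.00 | 128000.00
bottom flange | 1200.00 | 70.00 | 5.00 | 84000.00 | 6000.00
top flange | 1200.00 | 70.00 | 155.00 | 84000.00 | 186000.00
Σ | 4000.00 |  |  | 176000.00 | 320000.00
x_c = 176000.00 / 4000.00 = 44.00 mm
y_c = 320000.00 / 4000.00 = 80.00 mm

x_c = 44.00 mm, y_c = 80.00 mm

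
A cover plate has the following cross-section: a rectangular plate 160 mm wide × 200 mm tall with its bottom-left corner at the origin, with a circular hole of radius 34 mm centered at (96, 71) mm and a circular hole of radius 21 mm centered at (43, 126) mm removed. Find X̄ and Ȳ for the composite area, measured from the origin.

X̄ = 79.75 mm, Ȳ = 102.57 mm

plate: A = 160 × 200 = 32000.00, centroid at (80.00, 100.00).
hole 1: A = −π·34² = -3631.68, centroid at (96.00, 71.00).
hole 2: A = −π·21² = -1385.44, centroid at (43.00, 126.00).
ΣA = 26982.88 mm², ΣAX̄ = 2151784.59 mm³, ΣAȲ = 2767584.90 mm³.
X̄ = 2151784.59/26982.88 = 79.75 mm; Ȳ = 2767584.90/26982.88 = 102.57 mm.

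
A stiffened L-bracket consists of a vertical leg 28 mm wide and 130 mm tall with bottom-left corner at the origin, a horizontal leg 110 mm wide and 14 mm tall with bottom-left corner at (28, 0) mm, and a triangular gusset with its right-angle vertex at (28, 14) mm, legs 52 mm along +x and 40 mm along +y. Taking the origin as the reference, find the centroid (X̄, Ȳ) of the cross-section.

vertical leg: A = 28 × 130 = 3640.00, centroid at (14.00, 65.00).
horizontal leg: A = 110 × 14 = 1540.00, centroid at (83.00, 7.00).
gusset: A = ½·52·40 = 1040.00, centroid at (45.33, 27.33).
ΣA = 6220.00 mm², ΣAX̄ = 225926.67 mm³, ΣAȲ = 275806.67 mm³.
X̄ = 225926.67/6220.00 = 36.32 mm; Ȳ = 275806.67/6220.00 = 44.34 mm.

X̄ = 36.32 mm, Ȳ = 44.34 mm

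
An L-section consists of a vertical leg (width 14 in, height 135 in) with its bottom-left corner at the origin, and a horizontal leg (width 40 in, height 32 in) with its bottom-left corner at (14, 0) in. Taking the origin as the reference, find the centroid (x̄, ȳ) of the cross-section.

vertical leg: A = 14 × 135 = 1890.00, centroid at (7.00, 67.50).
horizontal leg: A = 40 × 32 = 1280.00, centroid at (34.00, 16.00).
ΣA = 3170.00 in²
ΣAx̄ = (1890.00)(7.00) + (1280.00)(34.00) = 56750.00 in³
ΣAȳ = (1890.00)(67.50) + (1280.00)(16.00) = 148055.00 in³
x̄ = 56750.00 / 3170.00 = 17.90 in
ȳ = 148055.00 / 3170.00 = 46.71 in

x̄ = 17.90 in, ȳ = 46.71 in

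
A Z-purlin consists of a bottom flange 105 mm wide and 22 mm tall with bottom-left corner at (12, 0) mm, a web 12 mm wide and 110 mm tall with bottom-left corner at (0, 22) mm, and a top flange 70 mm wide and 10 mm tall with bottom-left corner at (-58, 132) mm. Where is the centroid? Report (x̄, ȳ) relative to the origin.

x̄ = 32.52 mm, ȳ = 51.49 mm

bottom flange: A = 105 × 22 = 2310.00, centroid at (64.50, 11.00).
web: A = 12 × 110 = 1320.00, centroid at (6.00, 77.00).
top flange: A = 70 × 10 = 700.00, centroid at (-23.00, 137.00).
ΣA = 4330.00 mm²
ΣAx̄ = (2310.00)(64.50) + (1320.00)(6.00) + (700.00)(-23.00) = 140815.00 mm³
ΣAȳ = (2310.00)(11.00) + (1320.00)(77.00) + (700.00)(137.00) = 222950.00 mm³
x̄ = 140815.00 / 4330.00 = 32.52 mm
ȳ = 222950.00 / 4330.00 = 51.49 mm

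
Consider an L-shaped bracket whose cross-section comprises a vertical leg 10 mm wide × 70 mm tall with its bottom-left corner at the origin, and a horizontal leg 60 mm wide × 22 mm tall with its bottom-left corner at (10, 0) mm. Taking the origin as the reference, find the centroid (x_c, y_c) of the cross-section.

vertical leg: A = 10 × 70 = 700.00, centroid at (5.00, 35.00).
horizontal leg: A = 60 × 22 = 1320.00, centroid at (40.00, 11.00).
ΣA = 2020.00 mm², ΣAx_c = 56300.00 mm³, ΣAy_c = 39020.00 mm³.
x_c = 56300.00/2020.00 = 27.87 mm; y_c = 39020.00/2020.00 = 19.32 mm.

x_c = 27.87 mm, y_c = 19.32 mm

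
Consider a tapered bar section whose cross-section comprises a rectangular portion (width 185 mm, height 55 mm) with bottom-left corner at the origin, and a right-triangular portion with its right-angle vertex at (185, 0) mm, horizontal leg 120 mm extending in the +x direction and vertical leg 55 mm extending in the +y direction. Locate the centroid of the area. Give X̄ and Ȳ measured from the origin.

X̄ = 124.95 mm, Ȳ = 25.26 mm

Part | A | x̄ᵢ | ȳᵢ | A·x̄ᵢ | A·ȳᵢ
rectangular portion | 10175.00 | 92.50 | 27.50 | 941187.50 | 279812.50
triangular portion | 3300.00 | 225.00 | 18.33 | 742500.00 | 60500.00
Σ | 13475.00 |  |  | 1683687.50 | 340312.50
X̄ = 1683687.50 / 13475.00 = 124.95 mm
Ȳ = 340312.50 / 13475.00 = 25.26 mm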